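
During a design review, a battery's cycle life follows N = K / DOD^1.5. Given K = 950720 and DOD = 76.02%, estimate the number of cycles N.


Step 1: DOD^1.5 = 76.02^1.5 = 662.81
Step 2: N = 950720 / 662.81 = 1434 cycles

1434 cycles


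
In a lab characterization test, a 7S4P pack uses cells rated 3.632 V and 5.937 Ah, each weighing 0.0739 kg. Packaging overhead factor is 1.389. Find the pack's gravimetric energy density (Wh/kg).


Step 1: V_pack = 7 * 3.632 = 25.424 V
Step 2: C_pack = 4 * 5.937 = 23.748 Ah
Step 3: E_pack = V_pack * C_pack = 25.424 * 23.748 = 603.77 Wh
Step 4: m_pack = 7 * 4 * 0.0739 * 1.389 = 2.8741 kg
Step 5: ED = E_pack / m_pack = 603.77 / 2.8741 = 210.1 Wh/kg

210.1 Wh/kg


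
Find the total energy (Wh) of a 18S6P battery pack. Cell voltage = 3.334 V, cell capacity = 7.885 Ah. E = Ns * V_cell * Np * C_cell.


V_pack = 18 * 3.334 = 60.012 V
C_pack = 6 * 7.885 = 47.31 Ah
E = V_pack * C_pack = 60.012 * 47.31 = 2839 Wh

2839 Wh


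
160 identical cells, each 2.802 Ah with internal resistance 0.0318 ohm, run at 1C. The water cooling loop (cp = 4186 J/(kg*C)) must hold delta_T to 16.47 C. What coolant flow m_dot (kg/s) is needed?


Step 1: I = 1 * 2.802 = 2.802 A
Step 2: Q_cell = I^2 * R = 2.802^2 * 0.0318 = 0.24967 W
Step 3: Q_total = 160 * 0.24967 = 39.947 W
Step 4: m_dot = Q_total / (cp * dT) = 39.947 / (4186 * 16.47) = 5.794e-04 kg/s

5.794e-04 kg/s


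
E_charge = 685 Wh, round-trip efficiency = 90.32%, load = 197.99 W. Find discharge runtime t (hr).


Step 1: E_discharge = eta/100 * E_charge = 90.32/100 * 685 = 618.69 Wh
Step 2: t = E_discharge / P = 618.69 / 197.99 = 3.125 hr

3.125 hr


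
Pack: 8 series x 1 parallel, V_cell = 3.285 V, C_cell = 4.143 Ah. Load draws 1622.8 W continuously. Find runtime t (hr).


Step 1: E_pack = Ns * V_cell * Np * C_cell = 8 * 3.285 * 1 * 4.143 = 108.88 Wh
Step 2: t = E_pack / P = 108.88 / 1622.8 = 0.06709 hr

0.06709 hr


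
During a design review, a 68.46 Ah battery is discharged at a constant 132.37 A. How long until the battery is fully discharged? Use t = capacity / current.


t = capacity / current = 68.46 / 132.37 = 0.5172 hr

0.5172 hr


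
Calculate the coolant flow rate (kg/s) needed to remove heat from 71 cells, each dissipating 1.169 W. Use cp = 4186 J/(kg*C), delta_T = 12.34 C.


Q_total = 71 * 1.169 = 82.999 W
m_dot = Q_total / (cp * dT) = 82.999 / (4186 * 12.34) = 0.001607 kg/s

0.001607 kg/s


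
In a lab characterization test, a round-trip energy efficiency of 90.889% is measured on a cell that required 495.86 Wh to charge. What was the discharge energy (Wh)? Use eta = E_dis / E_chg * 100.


E_dis = eta/100 * E_chg = 90.889/100 * 495.86 = 450.7 Wh

450.7 Wh


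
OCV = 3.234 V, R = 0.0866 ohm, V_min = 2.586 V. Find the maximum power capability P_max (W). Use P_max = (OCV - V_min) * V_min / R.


P_max = (OCV - V_min) * V_min / R = (3.234 - 2.586) * 2.586 / 0.0866 = 0.648 * 2.586 / 0.0866 = 19.35 W

19.35 W


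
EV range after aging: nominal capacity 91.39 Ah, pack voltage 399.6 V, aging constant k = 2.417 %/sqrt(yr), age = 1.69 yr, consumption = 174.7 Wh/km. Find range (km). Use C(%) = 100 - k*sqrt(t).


Step 1: capacity retention = 100 - 2.417 * sqrt(1.69) = 100 - 2.417 * 1.3 = 96.858%
Step 2: C_now = 91.39 * 96.858/100 = 88.519 Ah
Step 3: E_pack = V * C_now = 399.6 * 88.519 = 35372 Wh
Step 4: range = E_pack / consumption = 35372 / 174.7 = 202.5 km

202.5 km


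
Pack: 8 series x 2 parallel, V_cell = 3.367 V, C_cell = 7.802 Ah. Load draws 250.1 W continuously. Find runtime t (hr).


Step 1: E_pack = Ns * V_cell * Np * C_cell = 8 * 3.367 * 2 * 7.802 = 420.31 Wh
Step 2: t = E_pack / P = 420.31 / 250.1 = 1.681 hr

1.681 hr


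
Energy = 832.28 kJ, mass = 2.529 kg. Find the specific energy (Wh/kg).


Convert: E = 832.28 kJ = 231.19 Wh
ED = E / m = 231.19 / 2.529 = 91.42 Wh/kg

91.42 Wh/kg


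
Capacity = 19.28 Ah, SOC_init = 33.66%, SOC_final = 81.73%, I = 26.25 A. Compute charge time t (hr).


Step 1: dSOC = 81.73% - 33.66% = 48.07%
Step 2: delta_Ah = 19.28 * 48.07 / 100 = 9.2679 Ah
Step 3: t = 9.2679 / 26.25 = 0.3531 hr

0.3531 hr


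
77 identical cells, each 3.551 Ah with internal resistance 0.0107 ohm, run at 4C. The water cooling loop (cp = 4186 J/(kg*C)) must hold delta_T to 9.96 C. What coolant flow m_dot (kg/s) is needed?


Step 1: I = 4 * 3.551 = 14.204 A
Step 2: Q_cell = I^2 * R = 14.204^2 * 0.0107 = 2.1588 W
Step 3: Q_total = 77 * 2.1588 = 166.23 W
Step 4: m_dot = Q_total / (cp * dT) = 166.23 / (4186 * 9.96) = 0.003987 kg/s

0.003987 kg/s


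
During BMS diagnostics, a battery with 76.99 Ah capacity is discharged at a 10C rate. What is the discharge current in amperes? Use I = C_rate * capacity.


I = C_rate * capacity = 10 * 76.99 = 769.9 A

769.9 A


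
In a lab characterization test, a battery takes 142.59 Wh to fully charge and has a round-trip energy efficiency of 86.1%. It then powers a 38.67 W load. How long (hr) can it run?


Step 1: E_discharge = eta/100 * E_charge = 86.1/100 * 142.59 = 122.77 Wh
Step 2: t = E_discharge / P = 122.77 / 38.67 = 3.175 hr

3.175 hr


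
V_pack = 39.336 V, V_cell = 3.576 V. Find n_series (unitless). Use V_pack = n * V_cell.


Rearranging: n = V_pack / V_cell = 39.336 / 3.576 = 11 cells

11


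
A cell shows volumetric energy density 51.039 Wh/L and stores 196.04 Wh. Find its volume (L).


V = E / ED = 196.04 / 51.039 = 3.841 L

3.841 L


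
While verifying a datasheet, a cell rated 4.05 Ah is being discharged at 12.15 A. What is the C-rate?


C_rate = I / capacity = 12.15 / 4.05 = 3C

3C


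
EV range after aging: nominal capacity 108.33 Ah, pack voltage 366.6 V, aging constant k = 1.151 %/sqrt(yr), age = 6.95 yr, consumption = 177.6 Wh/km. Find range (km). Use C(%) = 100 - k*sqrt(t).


Step 1: capacity retention = 100 - 1.151 * sqrt(6.95) = 100 - 1.151 * 2.6363 = 96.966%
Step 2: C_now = 108.33 * 96.966/100 = 105.04 Ah
Step 3: E_pack = V * C_now = 366.6 * 105.04 = 38508 Wh
Step 4: range = E_pack / consumption = 38508 / 177.6 = 216.8 km

216.8 km


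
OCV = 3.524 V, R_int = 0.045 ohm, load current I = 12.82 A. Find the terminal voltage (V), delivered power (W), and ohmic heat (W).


Step 1: V_terminal = OCV - I*R = 3.524 - 12.82 * 0.045 = 2.9471 V
Step 2: P_out = V_terminal * I = 2.9471 * 12.82 = 37.78 W
Step 3: Q = I^2 * R = 12.82^2 * 0.045 = 7.396 W

V=2.9471 V, P=37.78 W, Q=7.396 W


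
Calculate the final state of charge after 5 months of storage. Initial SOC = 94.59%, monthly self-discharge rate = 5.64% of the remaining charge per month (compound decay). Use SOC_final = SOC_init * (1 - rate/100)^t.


decay = (1 - 5.64/100)^5 = 0.74807
SOC_final = 94.59 * 0.74807 = 70.76%

70.76%


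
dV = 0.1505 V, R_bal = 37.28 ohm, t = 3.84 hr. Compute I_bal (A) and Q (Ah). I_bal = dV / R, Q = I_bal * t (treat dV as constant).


I_bal = dV / R = 0.1505 / 37.28 = 0.004037 A
Q = I_bal * t = 0.004037 * 3.84 = 0.01550 Ah

I=0.004037 A, Q=0.01550 Ah


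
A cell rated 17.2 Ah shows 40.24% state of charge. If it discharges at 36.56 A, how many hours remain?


Step 1: remaining = SOC/100 * C_total = 40.24/100 * 17.2 = 6.9213 Ah
Step 2: t = remaining / I = 6.9213 / 36.56 = 0.1893 hr

0.1893 hr


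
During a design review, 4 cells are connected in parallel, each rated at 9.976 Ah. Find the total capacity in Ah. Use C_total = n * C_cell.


C_total = 4 * 9.976 = 39.904 Ah

39.904 Ah


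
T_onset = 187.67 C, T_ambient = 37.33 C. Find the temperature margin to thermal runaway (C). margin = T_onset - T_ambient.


Safety margin = 187.67 C - 37.33 C = 150.34 C

150.34 C


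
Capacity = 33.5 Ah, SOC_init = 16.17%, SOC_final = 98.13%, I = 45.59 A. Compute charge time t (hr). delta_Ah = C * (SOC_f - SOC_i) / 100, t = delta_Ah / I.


delta_Ah = 33.5 * (98.13 - 16.17) / 100 = 27.457 Ah
t = delta_Ah / I = 27.457 / 45.59 = 0.6023 hr

0.6023 hr


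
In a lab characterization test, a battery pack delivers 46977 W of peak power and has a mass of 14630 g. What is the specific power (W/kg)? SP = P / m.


Convert: m = 14630 g = 14.63 kg
Specific power = 46977 W / 14.63 kg = 3211 W/kg

3211 W/kg


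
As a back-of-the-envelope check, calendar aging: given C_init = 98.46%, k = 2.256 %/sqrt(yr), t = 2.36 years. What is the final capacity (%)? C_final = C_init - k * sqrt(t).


sqrt(t) = sqrt(2.36) = 1.5362
C_final = 98.46 - 2.256 * 1.5362 = 94.99%

94.99%


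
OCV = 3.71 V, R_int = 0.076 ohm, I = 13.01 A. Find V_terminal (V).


IR drop = 13.01 * 0.076 = 0.98876 V
V = 3.71 - 0.98876 = 2.721 V

2.721 V


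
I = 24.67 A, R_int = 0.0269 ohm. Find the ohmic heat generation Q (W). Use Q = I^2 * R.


Q = I^2 * R = 24.67^2 * 0.0269 = 16.37 W

16.37 W


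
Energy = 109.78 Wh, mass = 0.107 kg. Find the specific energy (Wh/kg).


ED = E / m = 109.78 / 0.107 = 1026 Wh/kg

1026 Wh/kg


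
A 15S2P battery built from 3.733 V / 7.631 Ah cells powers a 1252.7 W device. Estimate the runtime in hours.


Step 1: E_pack = Ns * V_cell * Np * C_cell = 15 * 3.733 * 2 * 7.631 = 854.6 Wh
Step 2: t = E_pack / P = 854.6 / 1252.7 = 0.6822 hr

0.6822 hr


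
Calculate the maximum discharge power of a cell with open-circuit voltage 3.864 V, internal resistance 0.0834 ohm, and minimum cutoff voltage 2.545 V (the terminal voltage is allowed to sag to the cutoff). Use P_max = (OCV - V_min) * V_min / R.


dV = OCV - V_min = 1.319 V (so I_max = dV / R)
P_max = dV * V_min / R = 1.319 * 2.545 / 0.0834 = 40.25 W

40.25 W


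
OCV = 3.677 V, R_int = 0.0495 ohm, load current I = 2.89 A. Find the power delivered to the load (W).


Step 1: V_terminal = OCV - I*R = 3.677 - 2.89 * 0.0495 = 3.5339 V
Step 2: P_out = V_terminal * I = 3.5339 * 2.89 = 10.21 W

10.21 W


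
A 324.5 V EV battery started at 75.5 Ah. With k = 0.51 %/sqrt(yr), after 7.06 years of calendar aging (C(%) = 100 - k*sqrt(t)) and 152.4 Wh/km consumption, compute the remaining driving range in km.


Step 1: capacity retention = 100 - 0.51 * sqrt(7.06) = 100 - 0.51 * 2.6571 = 98.645%
Step 2: C_now = 75.5 * 98.645/100 = 74.477 Ah
Step 3: E_pack = V * C_now = 324.5 * 74.477 = 24168 Wh
Step 4: range = E_pack / consumption = 24168 / 152.4 = 158.6 km

158.6 km


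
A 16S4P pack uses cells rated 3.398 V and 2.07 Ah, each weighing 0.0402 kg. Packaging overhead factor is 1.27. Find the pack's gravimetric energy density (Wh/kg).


Step 1: V_pack = 16 * 3.398 = 54.368 V
Step 2: C_pack = 4 * 2.07 = 8.28 Ah
Step 3: E_pack = V_pack * C_pack = 54.368 * 8.28 = 450.17 Wh
Step 4: m_pack = 16 * 4 * 0.0402 * 1.27 = 3.2675 kg
Step 5: ED = E_pack / m_pack = 450.17 / 3.2675 = 137.8 Wh/kg

137.8 Wh/kg


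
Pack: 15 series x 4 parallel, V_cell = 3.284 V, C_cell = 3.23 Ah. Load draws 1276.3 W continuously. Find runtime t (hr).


Step 1: E_pack = Ns * V_cell * Np * C_cell = 15 * 3.284 * 4 * 3.23 = 636.44 Wh
Step 2: t = E_pack / P = 636.44 / 1276.3 = 0.4987 hr

0.4987 hr


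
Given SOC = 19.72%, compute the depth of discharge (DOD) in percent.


Complement of SOC: DOD = 100% - 19.72% = 80.28%

80.28%


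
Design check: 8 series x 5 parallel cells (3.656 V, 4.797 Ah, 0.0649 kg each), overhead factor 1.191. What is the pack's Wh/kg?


Step 1: V_pack = 8 * 3.656 = 29.248 V
Step 2: C_pack = 5 * 4.797 = 23.985 Ah
Step 3: E_pack = V_pack * C_pack = 29.248 * 23.985 = 701.51 Wh
Step 4: m_pack = 8 * 5 * 0.0649 * 1.191 = 3.0918 kg
Step 5: ED = E_pack / m_pack = 701.51 / 3.0918 = 226.9 Wh/kg

226.9 Wh/kg


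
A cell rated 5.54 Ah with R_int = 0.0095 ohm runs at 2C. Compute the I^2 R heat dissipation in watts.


Step 1: I = C_rate * capacity = 2 * 5.54 = 11.08 A
Step 2: Q = I^2 * R = 11.08^2 * 0.0095 = 122.77 * 0.0095 = 1.166 W

1.166 W


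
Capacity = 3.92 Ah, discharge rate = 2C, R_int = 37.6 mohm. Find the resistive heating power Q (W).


Convert: R = 37.6 mohm = 0.0376 ohm
Step 1: I = C_rate * capacity = 2 * 3.92 = 7.84 A
Step 2: Q = I^2 * R = 7.84^2 * 0.0376 = 61.466 * 0.0376 = 2.311 W

2.311 W


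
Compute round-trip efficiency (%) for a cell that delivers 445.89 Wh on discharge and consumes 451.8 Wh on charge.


eta_e = E_dis / E_chg * 100 = 445.89 / 451.8 * 100 = 98.69%

98.69%


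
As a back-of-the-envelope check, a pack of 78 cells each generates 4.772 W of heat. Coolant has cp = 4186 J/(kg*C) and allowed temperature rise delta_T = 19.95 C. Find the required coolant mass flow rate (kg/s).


Step 1: Total heat Q = 78 * 4.772 W = 372.22 W
Step 2: denom = cp * dT = 4186 * 19.95 = 83511
Step 3: m_dot = 372.22 / 83511 = 0.004457 kg/s

0.004457 kg/s


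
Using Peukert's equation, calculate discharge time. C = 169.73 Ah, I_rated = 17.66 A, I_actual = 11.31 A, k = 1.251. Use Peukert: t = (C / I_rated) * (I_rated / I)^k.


Step 1: t_rated = C / I_rated = 169.73 / 17.66 = 9.611 hr
Step 2: ratio = 17.66 / 11.31 = 1.5615
Step 3: ratio^k = 1.5615^1.251 = 1.7463
Step 4: t = t_rated * ratio^k = 9.611 * 1.7463 = 16.78 hr

16.78 hr


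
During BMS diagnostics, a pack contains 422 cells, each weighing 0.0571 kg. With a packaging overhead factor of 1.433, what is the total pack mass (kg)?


m_pack = n * m_cell * overhead = 422 * 0.0571 * 1.433 = 34.53 kg

34.53 kg


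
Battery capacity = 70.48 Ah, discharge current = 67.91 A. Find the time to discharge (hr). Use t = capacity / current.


Runtime = 70.48 Ah / 67.91 A = 1.038 hr

1.038 hr


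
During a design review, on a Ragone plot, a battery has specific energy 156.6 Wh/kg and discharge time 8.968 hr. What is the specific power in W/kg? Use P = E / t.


P_specific = E / t = 156.6 / 8.968 = 17.46 W/kg

17.46 W/kg


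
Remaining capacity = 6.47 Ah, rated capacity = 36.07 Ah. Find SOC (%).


SOC% = 6.47 / 36.07 * 100 = 17.94%

17.94%


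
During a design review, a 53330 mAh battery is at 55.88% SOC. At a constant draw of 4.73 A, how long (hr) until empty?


Convert: C_total = 53330 mAh = 53.33 Ah
Step 1: remaining = SOC/100 * C_total = 55.88/100 * 53.33 = 29.801 Ah
Step 2: t = remaining / I = 29.801 / 4.73 = 6.300 hr

6.300 hr


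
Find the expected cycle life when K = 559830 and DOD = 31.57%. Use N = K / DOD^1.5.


DOD^1.5 = 177.38
N = K / DOD^1.5 = 559830 / 177.38 = 3156

3156 cycles


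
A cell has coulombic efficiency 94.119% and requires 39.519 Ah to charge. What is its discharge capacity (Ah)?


Q_dis = eta/100 * Q_chg = 94.119/100 * 39.519 = 37.19 Ah

37.19 Ah


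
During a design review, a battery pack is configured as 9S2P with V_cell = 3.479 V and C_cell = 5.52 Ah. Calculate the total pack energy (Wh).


V_pack = 9 * 3.479 = 31.311 V
C_pack = 2 * 5.52 = 11.04 Ah
E = V_pack * C_pack = 31.311 * 11.04 = 345.7 Wh

345.7 Wh


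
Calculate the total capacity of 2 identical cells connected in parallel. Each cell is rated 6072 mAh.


Convert: C_cell = 6072 mAh = 6.072 Ah
C_total = 2 * 6.072 = 12.144 Ah

12.144 Ah


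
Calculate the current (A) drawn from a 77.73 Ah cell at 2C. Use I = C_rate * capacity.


I = C_rate * capacity = 2 * 77.73 = 155.46 A

155.46 A


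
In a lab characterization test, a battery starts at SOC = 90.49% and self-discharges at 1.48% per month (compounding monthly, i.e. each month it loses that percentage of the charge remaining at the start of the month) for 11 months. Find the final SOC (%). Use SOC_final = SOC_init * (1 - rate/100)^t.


Monthly retention factor = 1 - 1.48/100 = 0.9852
Over 11 months: factor^11 = 0.84873
SOC_final = 90.49 * 0.84873 = 76.80%

76.80%


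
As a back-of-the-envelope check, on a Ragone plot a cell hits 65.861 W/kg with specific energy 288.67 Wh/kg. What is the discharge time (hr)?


t = E / P = 288.67 / 65.861 = 4.383 hr

4.383 hr


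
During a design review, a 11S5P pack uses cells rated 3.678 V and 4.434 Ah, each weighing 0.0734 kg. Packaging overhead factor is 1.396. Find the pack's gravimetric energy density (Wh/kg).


Step 1: V_pack = 11 * 3.678 = 40.458 V
Step 2: C_pack = 5 * 4.434 = 22.17 Ah
Step 3: E_pack = V_pack * C_pack = 40.458 * 22.17 = 896.95 Wh
Step 4: m_pack = 11 * 5 * 0.0734 * 1.396 = 5.6357 kg
Step 5: ED = E_pack / m_pack = 896.95 / 5.6357 = 159.2 Wh/kg

159.2 Wh/kg


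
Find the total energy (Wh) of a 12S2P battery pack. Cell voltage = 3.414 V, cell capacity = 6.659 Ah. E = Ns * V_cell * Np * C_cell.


V_pack = 12 * 3.414 = 40.968 V
C_pack = 2 * 6.659 = 13.318 Ah
E = V_pack * C_pack = 40.968 * 13.318 = 545.6 Wh

545.6 Wh


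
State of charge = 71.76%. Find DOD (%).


Complement of SOC: DOD = 100% - 71.76% = 28.24%

28.24%


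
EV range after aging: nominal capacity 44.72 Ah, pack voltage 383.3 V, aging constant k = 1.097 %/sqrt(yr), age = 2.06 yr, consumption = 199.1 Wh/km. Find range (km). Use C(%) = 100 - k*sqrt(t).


Step 1: capacity retention = 100 - 1.097 * sqrt(2.06) = 100 - 1.097 * 1.4353 = 98.425%
Step 2: C_now = 44.72 * 98.425/100 = 44.016 Ah
Step 3: E_pack = V * C_now = 383.3 * 44.016 = 16871 Wh
Step 4: range = E_pack / consumption = 16871 / 199.1 = 84.74 km

84.74 km


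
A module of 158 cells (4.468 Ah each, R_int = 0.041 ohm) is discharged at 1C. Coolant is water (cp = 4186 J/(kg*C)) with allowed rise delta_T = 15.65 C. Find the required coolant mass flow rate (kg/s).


Step 1: I = 1 * 4.468 = 4.468 A
Step 2: Q_cell = I^2 * R = 4.468^2 * 0.041 = 0.81848 W
Step 3: Q_total = 158 * 0.81848 = 129.32 W
Step 4: m_dot = Q_total / (cp * dT) = 129.32 / (4186 * 15.65) = 0.001974 kg/s

0.001974 kg/s


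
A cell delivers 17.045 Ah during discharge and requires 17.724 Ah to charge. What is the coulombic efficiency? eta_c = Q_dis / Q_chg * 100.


Coulombic efficiency = 17.045/17.724 * 100% = 96.17%

96.17%


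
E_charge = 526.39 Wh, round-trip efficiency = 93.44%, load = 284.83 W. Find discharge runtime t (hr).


Step 1: E_discharge = eta/100 * E_charge = 93.44/100 * 526.39 = 491.86 Wh
Step 2: t = E_discharge / P = 491.86 / 284.83 = 1.727 hr

1.727 hr


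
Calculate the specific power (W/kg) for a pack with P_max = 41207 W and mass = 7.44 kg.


SP = P / m = 41207 / 7.44 = 5539 W/kg

5539 W/kg


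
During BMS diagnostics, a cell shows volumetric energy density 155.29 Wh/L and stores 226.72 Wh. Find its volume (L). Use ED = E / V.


V = E / ED = 226.72 / 155.29 = 1.460 L

1.460 L


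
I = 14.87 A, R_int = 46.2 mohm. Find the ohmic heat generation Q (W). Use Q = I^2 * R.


Convert: R = 46.2 mohm = 0.0462 ohm
I^2 = 221.12
Q = 221.12 * 0.0462 = 10.22 W

10.22 W


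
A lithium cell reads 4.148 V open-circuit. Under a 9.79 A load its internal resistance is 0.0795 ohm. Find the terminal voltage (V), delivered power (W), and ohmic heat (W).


Step 1: V_terminal = OCV - I*R = 4.148 - 9.79 * 0.0795 = 3.3697 V
Step 2: P_out = V_terminal * I = 3.3697 * 9.79 = 32.99 W
Step 3: Q = I^2 * R = 9.79^2 * 0.0795 = 7.620 W

V=3.3697 V, P=32.99 W, Q=7.620 W


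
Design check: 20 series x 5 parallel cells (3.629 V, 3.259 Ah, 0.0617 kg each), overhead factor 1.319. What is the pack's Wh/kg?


Step 1: V_pack = 20 * 3.629 = 72.58 V
Step 2: C_pack = 5 * 3.259 = 16.295 Ah
Step 3: E_pack = V_pack * C_pack = 72.58 * 16.295 = 1182.7 Wh
Step 4: m_pack = 20 * 5 * 0.0617 * 1.319 = 8.1382 kg
Step 5: ED = E_pack / m_pack = 1182.7 / 8.1382 = 145.3 Wh/kg

145.3 Wh/kg


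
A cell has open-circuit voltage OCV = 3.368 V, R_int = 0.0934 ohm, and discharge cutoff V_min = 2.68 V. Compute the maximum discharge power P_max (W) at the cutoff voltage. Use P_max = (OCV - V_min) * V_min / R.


P_max = (OCV - V_min) * V_min / R = (3.368 - 2.68) * 2.68 / 0.0934 = 0.688 * 2.68 / 0.0934 = 19.74 W

19.74 W


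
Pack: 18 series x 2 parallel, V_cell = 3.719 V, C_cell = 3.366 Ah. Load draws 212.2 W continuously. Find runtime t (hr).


Step 1: E_pack = Ns * V_cell * Np * C_cell = 18 * 3.719 * 2 * 3.366 = 450.65 Wh
Step 2: t = E_pack / P = 450.65 / 212.2 = 2.124 hr

2.124 hr


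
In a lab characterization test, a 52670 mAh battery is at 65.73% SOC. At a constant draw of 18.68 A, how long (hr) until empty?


Convert: C_total = 52670 mAh = 52.67 Ah
Step 1: remaining = SOC/100 * C_total = 65.73/100 * 52.67 = 34.62 Ah
Step 2: t = remaining / I = 34.62 / 18.68 = 1.853 hr

1.853 hr


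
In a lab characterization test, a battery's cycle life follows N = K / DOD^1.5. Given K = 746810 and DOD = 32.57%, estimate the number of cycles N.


DOD^1.5 = 185.88
N = K / DOD^1.5 = 746810 / 185.88 = 4018

4018 cycles


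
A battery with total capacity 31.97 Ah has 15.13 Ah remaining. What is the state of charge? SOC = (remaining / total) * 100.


SOC% = 15.13 / 31.97 * 100 = 47.33%

47.33%


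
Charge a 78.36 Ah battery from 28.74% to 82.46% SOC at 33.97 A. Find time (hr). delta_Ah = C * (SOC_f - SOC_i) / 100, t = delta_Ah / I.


delta_Ah = 78.36 * (82.46 - 28.74) / 100 = 42.095 Ah
t = delta_Ah / I = 42.095 / 33.97 = 1.239 hr

1.239 hr


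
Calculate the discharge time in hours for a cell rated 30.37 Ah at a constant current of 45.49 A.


Runtime = 30.37 Ah / 45.49 A = 0.6676 hr

0.6676 hr


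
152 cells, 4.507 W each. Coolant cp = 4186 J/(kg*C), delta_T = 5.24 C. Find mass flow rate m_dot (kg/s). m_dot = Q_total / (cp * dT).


Step 1: Total heat Q = 152 * 4.507 W = 685.06 W
Step 2: denom = cp * dT = 4186 * 5.24 = 21935
Step 3: m_dot = 685.06 / 21935 = 0.03123 kg/s

0.03123 kg/s


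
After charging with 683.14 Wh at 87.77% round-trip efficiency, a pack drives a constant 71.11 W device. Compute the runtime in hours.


Step 1: E_discharge = eta/100 * E_charge = 87.77/100 * 683.14 = 599.59 Wh
Step 2: t = E_discharge / P = 599.59 / 71.11 = 8.432 hr

8.432 hr


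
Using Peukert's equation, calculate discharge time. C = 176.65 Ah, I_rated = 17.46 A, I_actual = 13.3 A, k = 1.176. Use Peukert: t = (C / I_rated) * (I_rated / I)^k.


t_rated = C / I_rated = 176.65 / 17.46 = 10.117 hr
(I_rated/I)^k = (1.3128)^1.176 = 1.3772
t = t_rated * (I_rated/I)^k = 10.117 * 1.3772 = 13.93 hr

13.93 hr


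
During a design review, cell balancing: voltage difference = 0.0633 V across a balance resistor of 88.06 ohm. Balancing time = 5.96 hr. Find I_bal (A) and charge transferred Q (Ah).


First, Ohm's law: I_bal = 0.0633 V / 88.06 ohm = 7.1883e-04 A
Then Q = I * t = 7.1883e-04 A * 5.96 hr = 0.004284 Ah

I=7.1883e-04 A, Q=0.004284 Ah


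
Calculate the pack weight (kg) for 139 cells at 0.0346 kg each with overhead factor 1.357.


Cell mass sum = 139 * 0.0346 = 4.8094 kg
With overhead 1.357: m_pack = 4.8094 * 1.357 = 6.526 kg

6.526 kg


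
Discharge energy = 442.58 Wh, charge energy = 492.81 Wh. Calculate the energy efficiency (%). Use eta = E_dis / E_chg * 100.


eta_e = E_dis / E_chg * 100 = 442.58 / 492.81 * 100 = 89.81%

89.81%


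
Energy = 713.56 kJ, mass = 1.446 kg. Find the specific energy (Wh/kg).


Convert: E = 713.56 kJ = 198.21 Wh
ED = E / m = 198.21 / 1.446 = 137.1 Wh/kg

137.1 Wh/kg


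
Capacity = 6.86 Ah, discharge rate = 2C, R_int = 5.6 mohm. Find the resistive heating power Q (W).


Convert: R = 5.6 mohm = 0.0056 ohm
Step 1: I = C_rate * capacity = 2 * 6.86 = 13.72 A
Step 2: Q = I^2 * R = 13.72^2 * 0.0056 = 188.24 * 0.0056 = 1.054 W

1.054 W


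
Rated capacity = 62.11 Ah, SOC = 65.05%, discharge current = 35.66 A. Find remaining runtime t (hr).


Step 1: remaining = SOC/100 * C_total = 65.05/100 * 62.11 = 40.403 Ah
Step 2: t = remaining / I = 40.403 / 35.66 = 1.133 hr

1.133 hr


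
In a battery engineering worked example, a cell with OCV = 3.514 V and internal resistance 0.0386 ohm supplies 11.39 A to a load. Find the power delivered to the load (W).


Step 1: V_terminal = OCV - I*R = 3.514 - 11.39 * 0.0386 = 3.0743 V
Step 2: P_out = V_terminal * I = 3.0743 * 11.39 = 35.02 W

35.02 W


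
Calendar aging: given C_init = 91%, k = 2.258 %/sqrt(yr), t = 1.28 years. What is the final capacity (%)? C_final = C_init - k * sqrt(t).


Step 1: sqrt(1.28 yr) = 1.1314
Step 2: drop = 2.258 * 1.1314 = 2.5547
Step 3: C_final = 91 - 2.5547 = 88.45%

88.45%


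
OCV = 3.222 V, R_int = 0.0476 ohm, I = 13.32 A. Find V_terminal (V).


IR drop = 13.32 * 0.0476 = 0.63403 V
V = 3.222 - 0.63403 = 2.588 V

2.588 V


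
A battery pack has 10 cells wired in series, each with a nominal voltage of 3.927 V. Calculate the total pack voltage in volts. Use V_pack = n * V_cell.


With 10 cells in series at 3.927 V each, V_pack = 39.27 V

39.27 V


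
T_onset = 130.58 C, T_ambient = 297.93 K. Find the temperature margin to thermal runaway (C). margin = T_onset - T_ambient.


Convert: T_ambient = 297.93 K = 24.78 C
margin = 130.58 - 24.78 = 105.8 C

105.8 C


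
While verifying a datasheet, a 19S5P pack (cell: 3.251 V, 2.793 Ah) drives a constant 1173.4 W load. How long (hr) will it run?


Step 1: E_pack = Ns * V_cell * Np * C_cell = 19 * 3.251 * 5 * 2.793 = 862.6 Wh
Step 2: t = E_pack / P = 862.6 / 1173.4 = 0.7351 hr

0.7351 hr


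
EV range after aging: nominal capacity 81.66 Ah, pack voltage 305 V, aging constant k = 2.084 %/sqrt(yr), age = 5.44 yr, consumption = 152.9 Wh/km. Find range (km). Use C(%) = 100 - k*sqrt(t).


Step 1: capacity retention = 100 - 2.084 * sqrt(5.44) = 100 - 2.084 * 2.3324 = 95.139%
Step 2: C_now = 81.66 * 95.139/100 = 77.691 Ah
Step 3: E_pack = V * C_now = 305 * 77.691 = 23696 Wh
Step 4: range = E_pack / consumption = 23696 / 152.9 = 155.0 km

155.0 km


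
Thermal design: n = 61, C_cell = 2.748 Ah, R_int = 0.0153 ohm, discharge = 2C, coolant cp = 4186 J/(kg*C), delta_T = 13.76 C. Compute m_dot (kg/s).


Step 1: I = 2 * 2.748 = 5.496 A
Step 2: Q_cell = I^2 * R = 5.496^2 * 0.0153 = 0.46215 W
Step 3: Q_total = 61 * 0.46215 = 28.191 W
Step 4: m_dot = Q_total / (cp * dT) = 28.191 / (4186 * 13.76) = 4.894e-04 kg/s

4.894e-04 kg/s


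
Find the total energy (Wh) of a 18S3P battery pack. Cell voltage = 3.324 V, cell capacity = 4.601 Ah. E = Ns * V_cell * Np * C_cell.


E = Ns * Vcell * Np * Ccell = 18 * 3.324 * 3 * 4.601 = 825.9 Wh

825.9 Wh


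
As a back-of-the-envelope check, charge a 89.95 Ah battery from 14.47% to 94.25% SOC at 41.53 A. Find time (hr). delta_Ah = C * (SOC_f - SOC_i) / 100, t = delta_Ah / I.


Step 1: dSOC = 94.25% - 14.47% = 79.78%
Step 2: delta_Ah = 89.95 * 79.78 / 100 = 71.762 Ah
Step 3: t = 71.762 / 41.53 = 1.728 hr

1.728 hr


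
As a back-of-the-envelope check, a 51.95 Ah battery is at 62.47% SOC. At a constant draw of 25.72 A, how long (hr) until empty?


Step 1: remaining = SOC/100 * C_total = 62.47/100 * 51.95 = 32.453 Ah
Step 2: t = remaining / I = 32.453 / 25.72 = 1.262 hr

1.262 hr


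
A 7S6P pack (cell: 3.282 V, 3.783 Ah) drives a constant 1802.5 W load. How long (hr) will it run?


Step 1: E_pack = Ns * V_cell * Np * C_cell = 7 * 3.282 * 6 * 3.783 = 521.46 Wh
Step 2: t = E_pack / P = 521.46 / 1802.5 = 0.2893 hr

0.2893 hr


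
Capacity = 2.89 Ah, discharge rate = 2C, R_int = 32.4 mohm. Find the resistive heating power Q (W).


Convert: R = 32.4 mohm = 0.0324 ohm
Step 1: I = C_rate * capacity = 2 * 2.89 = 5.78 A
Step 2: Q = I^2 * R = 5.78^2 * 0.0324 = 33.408 * 0.0324 = 1.082 W

1.082 W


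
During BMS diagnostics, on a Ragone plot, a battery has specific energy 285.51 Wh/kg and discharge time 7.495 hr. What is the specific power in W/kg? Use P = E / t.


P_specific = E / t = 285.51 / 7.495 = 38.09 W/kg

38.09 W/kg


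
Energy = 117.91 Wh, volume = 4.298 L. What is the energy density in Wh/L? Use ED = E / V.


ED = E / V = 117.91 / 4.298 = 27.43 Wh/L

27.43 Wh/L


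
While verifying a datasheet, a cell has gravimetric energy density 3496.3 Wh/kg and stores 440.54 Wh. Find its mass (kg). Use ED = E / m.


m = E / ED = 440.54 / 3496.3 = 0.1260 kg

0.1260 kg


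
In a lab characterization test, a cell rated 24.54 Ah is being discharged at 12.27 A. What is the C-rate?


Rearranging: C_rate = 12.27 / 24.54 = 0.5C

0.5C


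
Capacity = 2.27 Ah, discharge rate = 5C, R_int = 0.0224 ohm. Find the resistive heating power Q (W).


Step 1: I = C_rate * capacity = 5 * 2.27 = 11.35 A
Step 2: Q = I^2 * R = 11.35^2 * 0.0224 = 128.82 * 0.0224 = 2.886 W

2.886 W


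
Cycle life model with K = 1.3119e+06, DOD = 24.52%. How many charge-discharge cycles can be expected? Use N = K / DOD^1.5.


DOD^1.5 = 121.42
N = K / DOD^1.5 = 1.3119e+06 / 121.42 = 10800

10800 cycles


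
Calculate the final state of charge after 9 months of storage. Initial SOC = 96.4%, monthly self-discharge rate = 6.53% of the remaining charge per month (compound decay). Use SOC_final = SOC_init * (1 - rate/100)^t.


decay = (1 - 6.53/100)^9 = 0.54457
SOC_final = 96.4 * 0.54457 = 52.50%

52.50%


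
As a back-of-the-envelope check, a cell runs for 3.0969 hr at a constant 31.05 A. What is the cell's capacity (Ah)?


C = I * t = 31.05 * 3.0969 = 96.16 Ah

96.16 Ah


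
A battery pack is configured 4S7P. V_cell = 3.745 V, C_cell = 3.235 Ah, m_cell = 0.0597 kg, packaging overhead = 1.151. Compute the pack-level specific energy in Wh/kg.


Step 1: V_pack = 4 * 3.745 = 14.98 V
Step 2: C_pack = 7 * 3.235 = 22.645 Ah
Step 3: E_pack = V_pack * C_pack = 14.98 * 22.645 = 339.22 Wh
Step 4: m_pack = 4 * 7 * 0.0597 * 1.151 = 1.924 kg
Step 5: ED = E_pack / m_pack = 339.22 / 1.924 = 176.3 Wh/kg

176.3 Wh/kg


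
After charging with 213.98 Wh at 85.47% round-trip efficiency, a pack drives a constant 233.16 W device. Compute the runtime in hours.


Step 1: E_discharge = eta/100 * E_charge = 85.47/100 * 213.98 = 182.89 Wh
Step 2: t = E_discharge / P = 182.89 / 233.16 = 0.7844 hr

0.7844 hr


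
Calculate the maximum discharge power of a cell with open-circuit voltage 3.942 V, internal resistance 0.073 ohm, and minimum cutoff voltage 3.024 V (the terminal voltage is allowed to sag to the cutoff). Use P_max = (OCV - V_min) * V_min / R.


dV = OCV - V_min = 0.918 V (so I_max = dV / R)
P_max = dV * V_min / R = 0.918 * 3.024 / 0.073 = 38.03 W

38.03 W


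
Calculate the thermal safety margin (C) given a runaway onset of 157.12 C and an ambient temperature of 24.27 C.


margin = T_onset - T_ambient = 157.12 - 24.27 = 132.85 C

132.85 C


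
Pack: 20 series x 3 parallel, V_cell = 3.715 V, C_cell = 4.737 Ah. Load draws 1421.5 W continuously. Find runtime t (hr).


Step 1: E_pack = Ns * V_cell * Np * C_cell = 20 * 3.715 * 3 * 4.737 = 1055.9 Wh
Step 2: t = E_pack / P = 1055.9 / 1421.5 = 0.7428 hr

0.7428 hr


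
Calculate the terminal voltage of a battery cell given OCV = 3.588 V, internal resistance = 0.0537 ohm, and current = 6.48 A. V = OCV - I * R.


IR drop = 6.48 * 0.0537 = 0.34798 V
V = 3.588 - 0.34798 = 3.240 V

3.240 V


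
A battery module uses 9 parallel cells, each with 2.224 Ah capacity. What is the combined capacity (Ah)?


Parallel capacities add: 9 * 2.224 Ah = 20.016 Ah

20.016 Ah


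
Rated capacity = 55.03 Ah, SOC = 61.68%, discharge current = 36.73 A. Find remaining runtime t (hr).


Step 1: remaining = SOC/100 * C_total = 61.68/100 * 55.03 = 33.943 Ah
Step 2: t = remaining / I = 33.943 / 36.73 = 0.9241 hr

0.9241 hr


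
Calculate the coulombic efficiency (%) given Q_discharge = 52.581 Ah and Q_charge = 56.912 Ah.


Coulombic efficiency = 52.581/56.912 * 100% = 92.39%

92.39%


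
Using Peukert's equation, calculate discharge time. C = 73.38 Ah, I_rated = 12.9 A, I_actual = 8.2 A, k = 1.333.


t_rated = C / I_rated = 73.38 / 12.9 = 5.6884 hr
(I_rated/I)^k = (1.5732)^1.333 = 1.8294
t = t_rated * (I_rated/I)^k = 5.6884 * 1.8294 = 10.41 hr

10.41 hr


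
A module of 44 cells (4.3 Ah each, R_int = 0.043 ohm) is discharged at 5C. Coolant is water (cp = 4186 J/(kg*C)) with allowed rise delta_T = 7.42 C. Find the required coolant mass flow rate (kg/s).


Step 1: I = 5 * 4.3 = 21.5 A
Step 2: Q_cell = I^2 * R = 21.5^2 * 0.043 = 19.877 W
Step 3: Q_total = 44 * 19.877 = 874.59 W
Step 4: m_dot = Q_total / (cp * dT) = 874.59 / (4186 * 7.42) = 0.02816 kg/s

0.02816 kg/s


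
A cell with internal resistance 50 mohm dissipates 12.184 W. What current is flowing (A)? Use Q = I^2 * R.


Convert: R = 50 mohm = 0.05 ohm
I = sqrt(Q / R) = sqrt(12.184 / 0.05) = sqrt(243.68) = 15.61 A

15.61 A


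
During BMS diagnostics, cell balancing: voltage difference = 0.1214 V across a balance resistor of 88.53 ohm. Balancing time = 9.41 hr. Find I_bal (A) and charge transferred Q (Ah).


I_bal = dV / R = 0.1214 / 88.53 = 0.0013713 A
Q = I_bal * t = 0.0013713 * 9.41 = 0.01290 Ah

I=0.0013713 A, Q=0.01290 Ah


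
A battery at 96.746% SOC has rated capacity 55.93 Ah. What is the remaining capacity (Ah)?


remaining = SOC / 100 * total = 96.746 / 100 * 55.93 = 54.11 Ah

54.11 Ah


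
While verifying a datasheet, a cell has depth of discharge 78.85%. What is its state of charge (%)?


SOC = 100 - DOD = 100 - 78.85 = 21.15%

21.15%


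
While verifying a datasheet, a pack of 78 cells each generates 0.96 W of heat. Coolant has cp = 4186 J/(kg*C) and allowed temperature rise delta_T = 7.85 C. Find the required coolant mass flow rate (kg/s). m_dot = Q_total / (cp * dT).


Q_total = 78 * 0.96 = 74.88 W
m_dot = Q_total / (cp * dT) = 74.88 / (4186 * 7.85) = 0.002279 kg/s

0.002279 kg/s


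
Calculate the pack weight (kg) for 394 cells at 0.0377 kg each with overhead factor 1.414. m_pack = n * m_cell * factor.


m_pack = n * m_cell * overhead = 394 * 0.0377 * 1.414 = 21.00 kg

21.00 kg


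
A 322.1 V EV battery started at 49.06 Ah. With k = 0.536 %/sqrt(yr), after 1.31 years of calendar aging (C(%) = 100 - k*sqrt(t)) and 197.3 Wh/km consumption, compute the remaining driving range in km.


Step 1: capacity retention = 100 - 0.536 * sqrt(1.31) = 100 - 0.536 * 1.1446 = 99.386%
Step 2: C_now = 49.06 * 99.386/100 = 48.759 Ah
Step 3: E_pack = V * C_now = 322.1 * 48.759 = 15705 Wh
Step 4: range = E_pack / consumption = 15705 / 197.3 = 79.60 km

79.60 km


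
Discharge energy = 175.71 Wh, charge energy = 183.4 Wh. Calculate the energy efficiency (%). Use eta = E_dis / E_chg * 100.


eta_e = E_dis / E_chg * 100 = 175.71 / 183.4 * 100 = 95.81%

95.81%


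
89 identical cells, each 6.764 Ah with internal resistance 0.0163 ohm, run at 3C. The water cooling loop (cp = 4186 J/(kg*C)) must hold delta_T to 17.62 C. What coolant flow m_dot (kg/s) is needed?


Step 1: I = 3 * 6.764 = 20.292 A
Step 2: Q_cell = I^2 * R = 20.292^2 * 0.0163 = 6.7118 W
Step 3: Q_total = 89 * 6.7118 = 597.35 W
Step 4: m_dot = Q_total / (cp * dT) = 597.35 / (4186 * 17.62) = 0.008099 kg/s

0.008099 kg/s


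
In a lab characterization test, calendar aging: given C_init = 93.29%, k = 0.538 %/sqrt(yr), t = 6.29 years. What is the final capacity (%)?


Step 1: sqrt(6.29 yr) = 2.508
Step 2: drop = 0.538 * 2.508 = 1.3493
Step 3: C_final = 93.29 - 1.3493 = 91.94%

91.94%


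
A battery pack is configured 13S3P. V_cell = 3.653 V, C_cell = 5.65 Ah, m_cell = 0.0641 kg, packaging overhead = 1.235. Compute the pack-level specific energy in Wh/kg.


Step 1: V_pack = 13 * 3.653 = 47.489 V
Step 2: C_pack = 3 * 5.65 = 16.95 Ah
Step 3: E_pack = V_pack * C_pack = 47.489 * 16.95 = 804.94 Wh
Step 4: m_pack = 13 * 3 * 0.0641 * 1.235 = 3.0874 kg
Step 5: ED = E_pack / m_pack = 804.94 / 3.0874 = 260.7 Wh/kg

260.7 Wh/kg


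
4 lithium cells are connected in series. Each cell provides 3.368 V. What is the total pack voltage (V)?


V_pack = n * V_cell = 4 * 3.368 = 13.472 V

13.472 V


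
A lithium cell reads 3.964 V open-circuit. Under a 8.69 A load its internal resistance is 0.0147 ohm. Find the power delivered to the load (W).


Step 1: V_terminal = OCV - I*R = 3.964 - 8.69 * 0.0147 = 3.8363 V
Step 2: P_out = V_terminal * I = 3.8363 * 8.69 = 33.34 W

33.34 W


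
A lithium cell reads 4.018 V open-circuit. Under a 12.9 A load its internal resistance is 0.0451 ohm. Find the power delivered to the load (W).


Step 1: V_terminal = OCV - I*R = 4.018 - 12.9 * 0.0451 = 3.4362 V
Step 2: P_out = V_terminal * I = 3.4362 * 12.9 = 44.33 W

44.33 W


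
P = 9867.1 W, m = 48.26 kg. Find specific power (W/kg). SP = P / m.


SP = P / m = 9867.1 / 48.26 = 204.5 W/kg

204.5 W/kg


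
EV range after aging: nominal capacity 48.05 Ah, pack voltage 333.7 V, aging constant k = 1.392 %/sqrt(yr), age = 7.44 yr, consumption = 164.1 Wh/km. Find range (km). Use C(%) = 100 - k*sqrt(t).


Step 1: capacity retention = 100 - 1.392 * sqrt(7.44) = 100 - 1.392 * 2.7276 = 96.203%
Step 2: C_now = 48.05 * 96.203/100 = 46.226 Ah
Step 3: E_pack = V * C_now = 333.7 * 46.226 = 15426 Wh
Step 4: range = E_pack / consumption = 15426 / 164.1 = 94.00 km

94.00 km


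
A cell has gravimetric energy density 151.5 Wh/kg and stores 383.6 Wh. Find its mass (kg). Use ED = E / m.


m = E / ED = 383.6 / 151.5 = 2.532 kg

2.532 kg


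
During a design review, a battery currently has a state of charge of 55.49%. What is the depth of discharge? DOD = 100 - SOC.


Complement of SOC: DOD = 100% - 55.49% = 44.51%

44.51%


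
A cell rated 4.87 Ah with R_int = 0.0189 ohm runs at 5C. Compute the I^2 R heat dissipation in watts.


Step 1: I = C_rate * capacity = 5 * 4.87 = 24.35 A
Step 2: Q = I^2 * R = 24.35^2 * 0.0189 = 592.92 * 0.0189 = 11.21 W

11.21 W


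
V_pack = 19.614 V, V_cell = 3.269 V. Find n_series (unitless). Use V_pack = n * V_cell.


Rearranging: n = V_pack / V_cell = 19.614 / 3.269 = 6 cells

6


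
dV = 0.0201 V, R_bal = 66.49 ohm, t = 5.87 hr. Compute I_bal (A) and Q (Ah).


I_bal = dV / R = 0.0201 / 66.49 = 3.0230e-04 A
Q = I_bal * t = 3.0230e-04 * 5.87 = 0.001775 Ah

I=3.0230e-04 A, Q=0.001775 Ah


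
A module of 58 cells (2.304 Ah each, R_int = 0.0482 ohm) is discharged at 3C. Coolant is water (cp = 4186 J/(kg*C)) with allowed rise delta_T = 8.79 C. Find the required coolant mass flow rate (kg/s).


Step 1: I = 3 * 2.304 = 6.912 A
Step 2: Q_cell = I^2 * R = 6.912^2 * 0.0482 = 2.3028 W
Step 3: Q_total = 58 * 2.3028 = 133.56 W
Step 4: m_dot = Q_total / (cp * dT) = 133.56 / (4186 * 8.79) = 0.003630 kg/s

0.003630 kg/s


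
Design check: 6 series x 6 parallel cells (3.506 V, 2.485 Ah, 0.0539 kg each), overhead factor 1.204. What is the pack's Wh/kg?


Step 1: V_pack = 6 * 3.506 = 21.036 V
Step 2: C_pack = 6 * 2.485 = 14.91 Ah
Step 3: E_pack = V_pack * C_pack = 21.036 * 14.91 = 313.65 Wh
Step 4: m_pack = 6 * 6 * 0.0539 * 1.204 = 2.3362 kg
Step 5: ED = E_pack / m_pack = 313.65 / 2.3362 = 134.3 Wh/kg

134.3 Wh/kg


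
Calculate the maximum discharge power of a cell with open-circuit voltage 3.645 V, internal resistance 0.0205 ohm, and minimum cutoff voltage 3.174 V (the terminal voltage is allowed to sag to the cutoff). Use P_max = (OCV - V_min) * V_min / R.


dV = OCV - V_min = 0.471 V (so I_max = dV / R)
P_max = dV * V_min / R = 0.471 * 3.174 / 0.0205 = 72.92 W

72.92 W


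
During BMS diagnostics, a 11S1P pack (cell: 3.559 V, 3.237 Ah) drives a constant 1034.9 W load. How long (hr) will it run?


Step 1: E_pack = Ns * V_cell * Np * C_cell = 11 * 3.559 * 1 * 3.237 = 126.73 Wh
Step 2: t = E_pack / P = 126.73 / 1034.9 = 0.1225 hr

0.1225 hr


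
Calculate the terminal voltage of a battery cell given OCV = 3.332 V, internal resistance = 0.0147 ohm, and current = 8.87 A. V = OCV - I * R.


V = OCV - I*R = 3.332 - 8.87 * 0.0147 = 3.202 V

3.202 V


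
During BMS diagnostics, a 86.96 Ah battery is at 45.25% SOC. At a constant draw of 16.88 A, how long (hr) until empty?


Step 1: remaining = SOC/100 * C_total = 45.25/100 * 86.96 = 39.349 Ah
Step 2: t = remaining / I = 39.349 / 16.88 = 2.331 hr

2.331 hr


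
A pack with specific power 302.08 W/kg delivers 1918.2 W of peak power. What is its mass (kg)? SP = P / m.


m = P / SP = 1918.2 / 302.08 = 6.350 kg

6.350 kg


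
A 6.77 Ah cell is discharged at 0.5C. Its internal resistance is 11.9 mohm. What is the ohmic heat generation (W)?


Convert: R = 11.9 mohm = 0.0119 ohm
Step 1: I = C_rate * capacity = 0.5 * 6.77 = 3.385 A
Step 2: Q = I^2 * R = 3.385^2 * 0.0119 = 11.458 * 0.0119 = 0.1364 W

0.1364 W
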